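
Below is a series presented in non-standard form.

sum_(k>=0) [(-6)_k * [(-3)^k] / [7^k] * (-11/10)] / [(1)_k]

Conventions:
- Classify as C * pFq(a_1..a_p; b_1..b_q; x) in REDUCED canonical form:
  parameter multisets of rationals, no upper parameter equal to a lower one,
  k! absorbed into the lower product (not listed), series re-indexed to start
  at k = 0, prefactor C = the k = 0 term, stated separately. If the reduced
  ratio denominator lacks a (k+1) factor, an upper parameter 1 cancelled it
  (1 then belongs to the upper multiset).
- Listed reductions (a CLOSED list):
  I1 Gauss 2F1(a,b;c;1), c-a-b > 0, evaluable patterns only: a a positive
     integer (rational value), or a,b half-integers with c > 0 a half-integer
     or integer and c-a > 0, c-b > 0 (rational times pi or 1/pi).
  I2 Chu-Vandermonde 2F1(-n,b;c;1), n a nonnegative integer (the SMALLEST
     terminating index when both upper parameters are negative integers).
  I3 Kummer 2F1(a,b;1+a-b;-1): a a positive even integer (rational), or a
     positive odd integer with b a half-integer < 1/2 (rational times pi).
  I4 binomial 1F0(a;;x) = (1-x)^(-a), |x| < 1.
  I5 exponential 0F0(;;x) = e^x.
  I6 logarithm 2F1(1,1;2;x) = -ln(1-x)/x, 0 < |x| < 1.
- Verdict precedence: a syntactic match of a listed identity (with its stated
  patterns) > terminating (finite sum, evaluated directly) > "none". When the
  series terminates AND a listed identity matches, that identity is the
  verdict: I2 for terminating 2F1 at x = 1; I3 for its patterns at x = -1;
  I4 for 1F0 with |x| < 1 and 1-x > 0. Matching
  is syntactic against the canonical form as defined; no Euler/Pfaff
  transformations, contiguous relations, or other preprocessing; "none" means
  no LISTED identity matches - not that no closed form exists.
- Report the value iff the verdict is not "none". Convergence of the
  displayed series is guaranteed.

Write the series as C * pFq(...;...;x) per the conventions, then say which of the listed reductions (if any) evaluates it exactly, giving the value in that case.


The series (x = -3/7) is 1F0: upper {-6}, lower {-}, prefactor -11/10. Verdict: the I4 binomial reduction applies (the 1F0 binomial series: exponent 6, x = -3/7). Sum: -1100000/117649.

Key step: t_0 being -11/10, (1)_k (C = -11/10) is k! itself.
Step ratio: r(k) = (-3/7) * (k-6) / [(k+1)] - poly over poly, x = (-3/7) from leading terms; C = -11/10 at k = 0.


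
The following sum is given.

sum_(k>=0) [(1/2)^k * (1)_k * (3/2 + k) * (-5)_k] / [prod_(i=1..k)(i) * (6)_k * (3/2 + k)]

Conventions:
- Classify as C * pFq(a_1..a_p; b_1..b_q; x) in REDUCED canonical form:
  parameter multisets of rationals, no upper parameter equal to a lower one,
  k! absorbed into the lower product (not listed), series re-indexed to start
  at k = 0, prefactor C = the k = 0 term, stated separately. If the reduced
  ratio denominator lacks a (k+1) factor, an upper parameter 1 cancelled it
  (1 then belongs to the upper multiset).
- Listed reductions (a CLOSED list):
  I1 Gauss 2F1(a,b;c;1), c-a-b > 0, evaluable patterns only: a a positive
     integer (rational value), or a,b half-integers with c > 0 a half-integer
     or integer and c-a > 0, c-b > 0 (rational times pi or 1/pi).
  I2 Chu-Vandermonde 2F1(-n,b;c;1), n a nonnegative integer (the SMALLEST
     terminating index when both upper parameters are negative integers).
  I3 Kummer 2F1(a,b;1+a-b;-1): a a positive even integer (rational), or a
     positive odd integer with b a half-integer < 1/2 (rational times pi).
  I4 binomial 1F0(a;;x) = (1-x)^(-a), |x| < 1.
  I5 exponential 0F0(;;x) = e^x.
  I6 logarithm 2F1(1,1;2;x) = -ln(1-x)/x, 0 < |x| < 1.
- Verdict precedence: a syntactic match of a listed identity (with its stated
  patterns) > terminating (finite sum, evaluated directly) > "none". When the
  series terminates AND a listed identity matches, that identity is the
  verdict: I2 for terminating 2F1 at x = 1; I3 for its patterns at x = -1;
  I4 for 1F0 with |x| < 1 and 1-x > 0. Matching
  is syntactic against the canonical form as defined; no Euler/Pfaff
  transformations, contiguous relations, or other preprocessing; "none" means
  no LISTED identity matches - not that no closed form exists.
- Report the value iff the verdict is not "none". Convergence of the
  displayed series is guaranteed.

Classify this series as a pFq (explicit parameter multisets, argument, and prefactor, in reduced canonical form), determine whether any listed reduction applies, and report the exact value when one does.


Classification (C = 1): 2F1 with upper {-5, 1}, lower {6}, argument x = 1/2. Verdict: terminating - upper -5 stops the sum at k = 5; the 6 terms are added exactly. Exact value: 5503/8064.

The tell: x = (1/2) and striking the common factor k + 3/2 reduces the term (prefactor 1).
Ratio: r(k) = (1/2) * (k-5) (k+1) / [(k+6) (k+1)] - rational; roots negated = parameters, x = (1/2), C = 1.


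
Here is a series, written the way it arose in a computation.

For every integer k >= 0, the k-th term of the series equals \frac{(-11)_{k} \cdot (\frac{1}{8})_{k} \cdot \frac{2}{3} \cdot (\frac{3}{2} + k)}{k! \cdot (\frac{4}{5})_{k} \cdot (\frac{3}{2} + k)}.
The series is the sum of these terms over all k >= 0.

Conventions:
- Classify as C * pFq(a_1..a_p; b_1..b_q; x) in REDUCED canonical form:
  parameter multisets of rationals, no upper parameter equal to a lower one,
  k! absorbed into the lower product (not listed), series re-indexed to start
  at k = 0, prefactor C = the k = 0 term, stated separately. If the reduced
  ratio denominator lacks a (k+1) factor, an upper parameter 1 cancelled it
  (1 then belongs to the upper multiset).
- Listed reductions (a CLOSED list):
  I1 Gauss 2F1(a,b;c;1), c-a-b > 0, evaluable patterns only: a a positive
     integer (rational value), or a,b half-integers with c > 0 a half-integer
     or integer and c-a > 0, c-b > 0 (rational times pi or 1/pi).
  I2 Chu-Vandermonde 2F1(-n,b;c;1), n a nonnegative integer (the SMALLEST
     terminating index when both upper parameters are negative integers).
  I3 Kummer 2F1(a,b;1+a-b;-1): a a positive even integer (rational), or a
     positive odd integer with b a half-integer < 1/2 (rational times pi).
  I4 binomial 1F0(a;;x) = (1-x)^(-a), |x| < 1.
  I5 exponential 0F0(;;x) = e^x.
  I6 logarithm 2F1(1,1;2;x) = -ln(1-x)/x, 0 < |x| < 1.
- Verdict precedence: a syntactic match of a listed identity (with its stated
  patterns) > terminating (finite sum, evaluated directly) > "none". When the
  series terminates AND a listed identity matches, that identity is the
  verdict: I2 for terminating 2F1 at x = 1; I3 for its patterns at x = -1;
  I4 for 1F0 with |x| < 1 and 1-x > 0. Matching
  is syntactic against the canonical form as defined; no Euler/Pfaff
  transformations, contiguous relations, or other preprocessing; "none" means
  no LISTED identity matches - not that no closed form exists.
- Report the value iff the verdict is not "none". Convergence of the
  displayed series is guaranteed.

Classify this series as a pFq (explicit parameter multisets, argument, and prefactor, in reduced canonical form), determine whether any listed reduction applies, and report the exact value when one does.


Key observation: from the first term \frac{2}{3}: the factor k + 3/2 cancels (top and bottom), leaving C = 2/3.
Adjacent-term ratio: r(k) = 1 * (k-11) (k+\frac{1}{8}) / [(k+\frac{4}{5}) (k+1)] - poly over poly, x = 1 from leading terms; C = \frac{2}{3} at k = 0.

At argument 1: a 2F1 with upper {-11, \frac{1}{8}}, lower {\frac{4}{5}}, scaled by C = \frac{2}{3}. Verdict: the Chu-Vandermonde identity I2 applies (terminating 2F1 at x = 1 with n = 11, b = 1/8, c = \frac{4}{5}). Value: \frac{40470687780094069}{94509621477113856}.


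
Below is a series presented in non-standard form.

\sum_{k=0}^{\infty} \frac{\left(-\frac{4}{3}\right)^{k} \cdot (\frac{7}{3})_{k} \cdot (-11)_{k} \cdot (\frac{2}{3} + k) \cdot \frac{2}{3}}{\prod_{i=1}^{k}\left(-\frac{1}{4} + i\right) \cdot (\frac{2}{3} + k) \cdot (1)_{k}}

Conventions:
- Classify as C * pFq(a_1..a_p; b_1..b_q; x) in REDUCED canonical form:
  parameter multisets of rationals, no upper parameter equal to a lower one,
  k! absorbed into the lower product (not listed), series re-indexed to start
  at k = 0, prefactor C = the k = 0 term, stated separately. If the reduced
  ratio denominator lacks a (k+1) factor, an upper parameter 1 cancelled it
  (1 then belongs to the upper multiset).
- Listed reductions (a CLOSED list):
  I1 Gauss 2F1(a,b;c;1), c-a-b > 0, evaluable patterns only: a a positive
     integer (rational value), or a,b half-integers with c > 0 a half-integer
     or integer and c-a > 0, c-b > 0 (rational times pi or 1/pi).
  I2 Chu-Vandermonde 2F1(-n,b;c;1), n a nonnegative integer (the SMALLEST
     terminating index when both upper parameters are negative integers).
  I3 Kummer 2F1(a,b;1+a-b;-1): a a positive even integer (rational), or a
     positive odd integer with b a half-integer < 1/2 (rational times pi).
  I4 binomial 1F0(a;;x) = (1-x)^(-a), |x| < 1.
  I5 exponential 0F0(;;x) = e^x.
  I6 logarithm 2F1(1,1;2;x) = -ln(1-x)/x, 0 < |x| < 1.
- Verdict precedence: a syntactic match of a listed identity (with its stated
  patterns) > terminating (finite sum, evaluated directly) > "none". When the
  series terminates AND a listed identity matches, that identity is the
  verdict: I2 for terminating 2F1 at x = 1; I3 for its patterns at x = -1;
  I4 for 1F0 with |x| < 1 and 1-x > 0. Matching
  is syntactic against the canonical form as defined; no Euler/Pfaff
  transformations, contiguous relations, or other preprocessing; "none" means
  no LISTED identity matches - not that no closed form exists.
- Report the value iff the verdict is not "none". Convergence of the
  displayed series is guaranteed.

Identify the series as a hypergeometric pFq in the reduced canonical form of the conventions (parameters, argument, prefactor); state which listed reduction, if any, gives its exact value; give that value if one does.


x = -\frac{4}{3} here; the reduced form reads 2F1, upper {-11, \frac{7}{3}}, lower {\frac{3}{4}}, C = \frac{2}{3}. Verdict: terminating - the sum ends at index 11 because -11 is a negative integer; exact evaluation follows. Hence: \frac{16759357189354342012586}{91484293027389039}.

First insight: t_0 = \frac{2}{3} here, and k + 2/3 divides numerator and denominator alike; C = 2/3 after cancelling.
Consecutive-term ratio: r(k) = -\frac{4}{3} * (k-11) (k+\frac{7}{3}) / [(k+\frac{3}{4}) (k+1)] - rational in k. x = -\frac{4}{3}; t_0 = \frac{2}{3}; negate the roots.


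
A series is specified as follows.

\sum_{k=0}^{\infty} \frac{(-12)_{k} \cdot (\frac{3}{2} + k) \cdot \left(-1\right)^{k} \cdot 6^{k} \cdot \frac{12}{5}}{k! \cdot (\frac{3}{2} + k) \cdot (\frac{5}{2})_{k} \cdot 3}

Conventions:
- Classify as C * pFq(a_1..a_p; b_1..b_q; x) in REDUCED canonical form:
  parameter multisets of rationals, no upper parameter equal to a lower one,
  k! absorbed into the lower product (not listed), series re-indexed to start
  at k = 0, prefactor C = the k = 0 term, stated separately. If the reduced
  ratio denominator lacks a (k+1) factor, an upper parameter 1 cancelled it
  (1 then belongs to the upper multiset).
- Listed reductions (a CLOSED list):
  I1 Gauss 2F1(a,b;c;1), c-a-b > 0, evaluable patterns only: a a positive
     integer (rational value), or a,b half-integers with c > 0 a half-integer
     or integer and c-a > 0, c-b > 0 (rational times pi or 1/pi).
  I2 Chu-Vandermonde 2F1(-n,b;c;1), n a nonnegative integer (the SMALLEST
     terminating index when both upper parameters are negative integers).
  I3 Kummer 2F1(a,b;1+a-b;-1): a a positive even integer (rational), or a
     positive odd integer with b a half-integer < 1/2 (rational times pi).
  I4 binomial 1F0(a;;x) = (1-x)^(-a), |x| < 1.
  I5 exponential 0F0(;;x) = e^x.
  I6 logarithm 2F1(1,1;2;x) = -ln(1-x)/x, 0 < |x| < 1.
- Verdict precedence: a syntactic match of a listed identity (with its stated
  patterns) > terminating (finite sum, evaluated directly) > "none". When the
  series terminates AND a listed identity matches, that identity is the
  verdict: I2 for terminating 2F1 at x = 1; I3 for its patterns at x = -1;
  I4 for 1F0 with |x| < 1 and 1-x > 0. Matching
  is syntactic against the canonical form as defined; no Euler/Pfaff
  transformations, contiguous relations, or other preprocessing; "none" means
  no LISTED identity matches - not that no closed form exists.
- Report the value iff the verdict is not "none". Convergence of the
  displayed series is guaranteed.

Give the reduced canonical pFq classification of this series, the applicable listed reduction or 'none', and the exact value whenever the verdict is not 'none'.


Prefactor \frac{4}{5}, argument -6: 1F1 with upper {-12} over lower {\frac{5}{2}}. Verdict: terminating (-12 upstairs). 13 nonzero terms in all; added directly. Its exact value is \frac{44259455568044}{3319834375}.

Key observation: with t_0 = \frac{4}{5}, the (-1)^k factor (C = 4/5, x = -6) folds into the argument's sign.
Consecutive-term ratio: r(k) = -6 * (k-12) / [(k+\frac{5}{2}) (k+1)] - rational in k, leading ratio -6; with t_0 = \frac{4}{5}, classification follows.


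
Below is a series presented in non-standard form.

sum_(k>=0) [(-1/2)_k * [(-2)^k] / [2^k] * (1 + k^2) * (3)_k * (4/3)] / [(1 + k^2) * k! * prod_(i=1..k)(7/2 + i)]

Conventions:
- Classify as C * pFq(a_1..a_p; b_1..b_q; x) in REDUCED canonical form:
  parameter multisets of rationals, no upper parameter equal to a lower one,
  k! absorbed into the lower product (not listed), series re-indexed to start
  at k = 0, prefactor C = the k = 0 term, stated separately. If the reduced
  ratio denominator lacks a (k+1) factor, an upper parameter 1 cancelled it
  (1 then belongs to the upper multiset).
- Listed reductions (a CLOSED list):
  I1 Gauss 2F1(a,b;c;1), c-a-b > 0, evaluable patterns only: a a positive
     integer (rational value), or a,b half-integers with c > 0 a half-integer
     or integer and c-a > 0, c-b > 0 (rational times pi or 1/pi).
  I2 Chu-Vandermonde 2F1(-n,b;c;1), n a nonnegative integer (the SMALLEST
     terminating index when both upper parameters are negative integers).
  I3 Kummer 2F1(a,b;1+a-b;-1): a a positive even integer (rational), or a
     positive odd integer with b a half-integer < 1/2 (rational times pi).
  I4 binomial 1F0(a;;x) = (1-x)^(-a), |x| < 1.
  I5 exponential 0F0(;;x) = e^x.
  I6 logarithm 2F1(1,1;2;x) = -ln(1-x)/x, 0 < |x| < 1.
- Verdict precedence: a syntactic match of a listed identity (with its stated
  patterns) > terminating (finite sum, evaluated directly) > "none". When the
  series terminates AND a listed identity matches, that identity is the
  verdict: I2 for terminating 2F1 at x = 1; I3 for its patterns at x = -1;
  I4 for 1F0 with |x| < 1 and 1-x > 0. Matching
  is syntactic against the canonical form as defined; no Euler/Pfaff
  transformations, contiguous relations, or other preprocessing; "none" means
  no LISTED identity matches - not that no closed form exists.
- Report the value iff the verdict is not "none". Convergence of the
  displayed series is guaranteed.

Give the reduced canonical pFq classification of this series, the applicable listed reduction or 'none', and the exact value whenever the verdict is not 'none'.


x = -1 here; the reduced form reads 2F1, upper {-1/2, 3}, lower {9/2}, C = 4/3. Verdict: this is Kummer's theorem (I3) (x = -1; c = 9/2 equals 1+a-b for upper {-1/2, 3}: listed pattern). Its exact value is (35/64) * pi.

Key observation: x = (-1) and the lower running product (C = 4/3, x = -1) is a rising factorial.
Consecutive-term ratio: r(k) = (-1) * (k-1/2) (k+3) / [(k+9/2) (k+1)] - rational in k, leading ratio (-1); with t_0 = 4/3, classification follows.


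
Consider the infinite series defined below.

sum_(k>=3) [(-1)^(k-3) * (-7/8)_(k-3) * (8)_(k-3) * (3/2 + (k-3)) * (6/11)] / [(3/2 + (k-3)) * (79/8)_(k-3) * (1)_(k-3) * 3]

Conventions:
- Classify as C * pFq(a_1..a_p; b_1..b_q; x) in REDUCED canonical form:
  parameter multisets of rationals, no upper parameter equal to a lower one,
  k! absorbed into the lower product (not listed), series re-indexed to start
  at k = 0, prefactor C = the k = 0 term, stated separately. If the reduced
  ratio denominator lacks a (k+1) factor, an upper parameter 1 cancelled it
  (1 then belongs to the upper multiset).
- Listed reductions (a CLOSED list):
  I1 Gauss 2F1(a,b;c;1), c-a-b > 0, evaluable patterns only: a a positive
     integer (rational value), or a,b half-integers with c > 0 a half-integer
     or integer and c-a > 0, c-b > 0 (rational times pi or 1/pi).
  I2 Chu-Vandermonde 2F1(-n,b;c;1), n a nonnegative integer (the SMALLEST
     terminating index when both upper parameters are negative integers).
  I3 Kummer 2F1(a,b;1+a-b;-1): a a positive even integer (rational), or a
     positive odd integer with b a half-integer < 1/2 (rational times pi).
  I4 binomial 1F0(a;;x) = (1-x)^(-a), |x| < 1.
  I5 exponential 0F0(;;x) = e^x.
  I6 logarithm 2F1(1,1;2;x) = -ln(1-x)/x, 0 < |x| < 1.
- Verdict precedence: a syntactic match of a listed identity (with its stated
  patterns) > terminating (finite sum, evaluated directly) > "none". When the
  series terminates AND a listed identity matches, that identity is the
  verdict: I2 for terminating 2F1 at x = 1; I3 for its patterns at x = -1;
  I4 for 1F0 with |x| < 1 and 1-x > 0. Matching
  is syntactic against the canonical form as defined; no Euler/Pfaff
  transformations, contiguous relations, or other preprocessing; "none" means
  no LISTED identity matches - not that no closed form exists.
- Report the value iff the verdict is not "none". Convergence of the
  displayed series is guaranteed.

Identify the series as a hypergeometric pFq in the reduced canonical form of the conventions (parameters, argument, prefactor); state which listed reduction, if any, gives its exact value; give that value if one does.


First insight: t_0 being 2/11, k + 3/2 divides numerator and denominator alike; prefactor 2/11 after cancelling.
Ratio: r(k) = (-1) * (k-7/8) (k+8) / [(k+79/8) (k+1)] ; factor over Q: parameters, x = (-1), and C = 2/11.

This is 2/11 * 2F1(-7/8, 8; 79/8; -1) in reduced canonical form. Verdict at x = -1: Kummer (I3) matches (x = -1; c = 79/8 equals 1+a-b for upper {-7/8, 8}: listed pattern). Exact value: 10011/32768.


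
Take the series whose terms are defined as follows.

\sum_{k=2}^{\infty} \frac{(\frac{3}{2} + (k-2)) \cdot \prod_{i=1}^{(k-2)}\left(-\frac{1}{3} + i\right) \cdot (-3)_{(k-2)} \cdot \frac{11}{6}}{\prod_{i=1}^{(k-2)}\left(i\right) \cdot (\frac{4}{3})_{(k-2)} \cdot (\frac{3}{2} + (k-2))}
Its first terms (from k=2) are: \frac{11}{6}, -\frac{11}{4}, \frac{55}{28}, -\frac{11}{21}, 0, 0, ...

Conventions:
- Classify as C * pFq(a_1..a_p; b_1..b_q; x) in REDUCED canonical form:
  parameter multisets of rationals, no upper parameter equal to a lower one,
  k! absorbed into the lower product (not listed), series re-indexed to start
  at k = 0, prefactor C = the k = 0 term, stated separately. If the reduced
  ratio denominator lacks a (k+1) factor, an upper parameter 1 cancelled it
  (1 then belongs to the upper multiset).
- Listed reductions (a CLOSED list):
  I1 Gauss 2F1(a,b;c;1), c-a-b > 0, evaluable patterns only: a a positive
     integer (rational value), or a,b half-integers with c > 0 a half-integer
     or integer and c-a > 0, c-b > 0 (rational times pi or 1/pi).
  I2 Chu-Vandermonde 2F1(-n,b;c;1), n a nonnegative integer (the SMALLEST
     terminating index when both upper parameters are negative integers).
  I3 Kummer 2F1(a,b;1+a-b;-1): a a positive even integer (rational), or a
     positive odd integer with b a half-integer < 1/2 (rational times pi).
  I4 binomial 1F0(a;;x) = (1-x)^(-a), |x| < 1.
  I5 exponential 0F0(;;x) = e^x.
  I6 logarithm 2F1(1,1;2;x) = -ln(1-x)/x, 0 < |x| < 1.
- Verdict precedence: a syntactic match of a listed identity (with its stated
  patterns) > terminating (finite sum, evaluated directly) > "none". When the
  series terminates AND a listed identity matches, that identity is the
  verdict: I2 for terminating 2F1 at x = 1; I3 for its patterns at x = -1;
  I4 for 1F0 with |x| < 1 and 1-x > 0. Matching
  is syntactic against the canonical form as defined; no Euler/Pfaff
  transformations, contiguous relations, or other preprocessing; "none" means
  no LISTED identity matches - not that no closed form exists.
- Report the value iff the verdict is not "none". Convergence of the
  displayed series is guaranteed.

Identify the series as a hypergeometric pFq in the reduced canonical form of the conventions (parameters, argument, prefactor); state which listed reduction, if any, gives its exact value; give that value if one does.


This is \frac{11}{6} * 2F1(-3, \frac{2}{3}; \frac{4}{3}; 1) in reduced canonical form. Verdict at x = 1: Vandermonde's identity (I2) matches (terminating 2F1 at x = 1 with n = 3, b = 2/3, c = \frac{4}{3}). Sum: \frac{11}{21}.

First insight: x = 1 and the product of the first k integers (C = 11/6) is k!.
Ratio: r(k) = 1 * (k-3) (k+\frac{2}{3}) / [(k+\frac{4}{3}) (k+1)] - rational in k. x = 1; t_0 = \frac{11}{6}; negate the roots.


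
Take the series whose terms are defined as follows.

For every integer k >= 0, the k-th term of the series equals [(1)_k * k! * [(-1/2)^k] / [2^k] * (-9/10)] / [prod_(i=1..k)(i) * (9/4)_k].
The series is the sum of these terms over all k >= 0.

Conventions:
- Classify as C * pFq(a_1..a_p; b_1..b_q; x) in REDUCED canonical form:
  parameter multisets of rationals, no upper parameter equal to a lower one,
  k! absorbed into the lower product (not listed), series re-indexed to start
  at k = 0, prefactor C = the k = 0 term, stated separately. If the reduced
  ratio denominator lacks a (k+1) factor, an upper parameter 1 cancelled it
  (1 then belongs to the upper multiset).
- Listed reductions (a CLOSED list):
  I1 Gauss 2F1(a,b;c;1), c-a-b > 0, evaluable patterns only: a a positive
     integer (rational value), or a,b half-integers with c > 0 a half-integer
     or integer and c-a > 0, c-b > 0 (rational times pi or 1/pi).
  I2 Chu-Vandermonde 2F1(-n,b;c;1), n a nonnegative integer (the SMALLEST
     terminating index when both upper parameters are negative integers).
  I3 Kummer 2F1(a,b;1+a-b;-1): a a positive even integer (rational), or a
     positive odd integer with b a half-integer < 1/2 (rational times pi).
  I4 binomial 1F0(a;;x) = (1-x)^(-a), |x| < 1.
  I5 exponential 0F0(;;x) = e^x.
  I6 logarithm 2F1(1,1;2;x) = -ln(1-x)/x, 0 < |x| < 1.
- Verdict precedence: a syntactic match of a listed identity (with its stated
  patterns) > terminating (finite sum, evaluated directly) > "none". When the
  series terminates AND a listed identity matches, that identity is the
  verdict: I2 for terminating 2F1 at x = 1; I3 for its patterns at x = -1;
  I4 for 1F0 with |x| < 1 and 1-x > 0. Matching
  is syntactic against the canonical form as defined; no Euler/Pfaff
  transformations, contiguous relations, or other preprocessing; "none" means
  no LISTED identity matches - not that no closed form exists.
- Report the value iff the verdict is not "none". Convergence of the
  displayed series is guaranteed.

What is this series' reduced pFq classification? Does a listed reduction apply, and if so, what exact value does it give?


Canonical form: C = -9/10 times 2F1 with upper {1, 1}, lower {9/4}, x = -1/4. Verdict: none - at argument -1/4 the multisets {1, 1} ; {9/4} match no listed identity.

The tell: with t_0 = -9/10, the product of the first k integers (prefactor -9/10) is k!.
Term ratio: r(k) = (-1/4) * (k+1) (k+1) / [(k+9/4) (k+1)] - rational in k. x = (-1/4); t_0 = -9/10; negate the roots.


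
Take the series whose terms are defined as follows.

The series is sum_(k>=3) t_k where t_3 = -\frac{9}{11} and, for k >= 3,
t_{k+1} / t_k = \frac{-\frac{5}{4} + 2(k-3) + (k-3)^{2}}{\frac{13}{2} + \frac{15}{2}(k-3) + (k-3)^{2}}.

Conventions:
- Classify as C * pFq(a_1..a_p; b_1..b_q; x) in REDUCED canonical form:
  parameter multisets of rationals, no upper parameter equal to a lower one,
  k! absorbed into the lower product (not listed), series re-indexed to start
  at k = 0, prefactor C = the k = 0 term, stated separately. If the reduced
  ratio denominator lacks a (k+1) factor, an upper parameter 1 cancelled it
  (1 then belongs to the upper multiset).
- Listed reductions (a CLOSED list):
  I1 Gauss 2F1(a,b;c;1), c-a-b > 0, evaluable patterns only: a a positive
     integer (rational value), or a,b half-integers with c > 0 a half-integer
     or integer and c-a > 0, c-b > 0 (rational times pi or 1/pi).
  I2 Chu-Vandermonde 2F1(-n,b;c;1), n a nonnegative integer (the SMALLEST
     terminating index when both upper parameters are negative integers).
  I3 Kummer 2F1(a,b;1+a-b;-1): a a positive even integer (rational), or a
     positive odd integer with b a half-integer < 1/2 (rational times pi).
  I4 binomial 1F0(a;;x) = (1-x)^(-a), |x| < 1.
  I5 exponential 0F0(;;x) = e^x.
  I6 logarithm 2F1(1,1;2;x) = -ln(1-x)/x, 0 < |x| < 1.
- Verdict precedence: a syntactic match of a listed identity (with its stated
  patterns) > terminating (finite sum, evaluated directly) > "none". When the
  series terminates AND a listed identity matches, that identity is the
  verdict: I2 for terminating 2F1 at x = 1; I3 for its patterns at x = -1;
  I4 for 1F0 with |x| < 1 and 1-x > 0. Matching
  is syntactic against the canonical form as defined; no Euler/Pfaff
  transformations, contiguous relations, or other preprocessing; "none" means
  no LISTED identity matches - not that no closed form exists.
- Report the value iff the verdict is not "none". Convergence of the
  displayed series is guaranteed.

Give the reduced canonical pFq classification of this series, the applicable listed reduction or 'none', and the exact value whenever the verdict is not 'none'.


Key step: with t_0 = -\frac{9}{11}, the expanded ratio factors over Q; C = -9/11, x = 1, roots give parameters.
Term ratio: r(k) = 1 * (k-\frac{1}{2}) (k+\frac{5}{2}) / [(k+\frac{13}{2}) (k+1)] ; factor over Q: parameters, x = 1, and C = -\frac{9}{11}.

Reduced: x = 1, 2F1, upper = {-\frac{1}{2}, \frac{5}{2}}, lower = {\frac{13}{2}}, C = -\frac{9}{11}. Verdict: this is the half-integer Gauss pattern (I1) (x = 1; upper {-\frac{1}{2}, \frac{5}{2}} half-integers, c = \frac{13}{2} in the evaluable pattern). Value: \left(-\frac{6615}{32768}\right) \cdot \pi.


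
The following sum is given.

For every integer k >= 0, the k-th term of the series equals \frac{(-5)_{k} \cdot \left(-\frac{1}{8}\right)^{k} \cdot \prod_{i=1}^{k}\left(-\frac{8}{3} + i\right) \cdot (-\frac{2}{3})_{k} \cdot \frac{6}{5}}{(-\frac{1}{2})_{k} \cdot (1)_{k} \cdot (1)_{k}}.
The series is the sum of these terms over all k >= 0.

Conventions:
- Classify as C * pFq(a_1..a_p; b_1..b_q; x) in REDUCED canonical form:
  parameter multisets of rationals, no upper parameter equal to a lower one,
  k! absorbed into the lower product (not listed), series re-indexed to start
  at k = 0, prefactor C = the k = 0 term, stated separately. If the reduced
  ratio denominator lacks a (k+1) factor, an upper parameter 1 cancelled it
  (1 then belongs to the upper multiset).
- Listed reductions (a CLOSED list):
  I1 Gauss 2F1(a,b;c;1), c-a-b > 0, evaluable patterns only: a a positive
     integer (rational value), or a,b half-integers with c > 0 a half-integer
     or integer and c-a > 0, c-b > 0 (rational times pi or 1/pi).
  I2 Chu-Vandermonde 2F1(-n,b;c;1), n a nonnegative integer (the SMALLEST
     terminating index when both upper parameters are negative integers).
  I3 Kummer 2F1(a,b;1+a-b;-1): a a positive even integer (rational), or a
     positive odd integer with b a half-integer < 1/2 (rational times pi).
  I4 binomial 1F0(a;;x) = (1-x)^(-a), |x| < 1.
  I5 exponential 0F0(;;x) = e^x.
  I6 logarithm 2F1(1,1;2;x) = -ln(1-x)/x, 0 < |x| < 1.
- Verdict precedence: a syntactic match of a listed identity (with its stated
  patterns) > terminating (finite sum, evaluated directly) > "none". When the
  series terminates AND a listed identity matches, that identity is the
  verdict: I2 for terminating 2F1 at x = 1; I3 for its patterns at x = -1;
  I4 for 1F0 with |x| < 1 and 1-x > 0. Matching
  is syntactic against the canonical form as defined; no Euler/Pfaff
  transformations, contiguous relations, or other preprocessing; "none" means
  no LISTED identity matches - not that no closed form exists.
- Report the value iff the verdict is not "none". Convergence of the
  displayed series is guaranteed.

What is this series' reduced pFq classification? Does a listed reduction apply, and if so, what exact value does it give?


First insight: with t_0 = \frac{6}{5}, the running product (prefactor 6/5) telescopes to a rising factorial.
Ratio: r(k) = -\frac{1}{8} * (k-5) (k-\frac{5}{3}) (k-\frac{2}{3}) / [(k-\frac{1}{2}) (k+1) (k+1)] - poly over poly, x = -\frac{1}{8} from leading terms; C = \frac{6}{5} at k = 0.

With C = \frac{6}{5}: the canonical form is 3F2(-5, -\frac{5}{3}, -\frac{2}{3}; -\frac{1}{2}, 1; -\frac{1}{8}). Verdict: terminating - no listed pattern fits, but -5 in the upper list cuts the series at k = 5; direct evaluation. Value: -\frac{10569539}{28343520}.


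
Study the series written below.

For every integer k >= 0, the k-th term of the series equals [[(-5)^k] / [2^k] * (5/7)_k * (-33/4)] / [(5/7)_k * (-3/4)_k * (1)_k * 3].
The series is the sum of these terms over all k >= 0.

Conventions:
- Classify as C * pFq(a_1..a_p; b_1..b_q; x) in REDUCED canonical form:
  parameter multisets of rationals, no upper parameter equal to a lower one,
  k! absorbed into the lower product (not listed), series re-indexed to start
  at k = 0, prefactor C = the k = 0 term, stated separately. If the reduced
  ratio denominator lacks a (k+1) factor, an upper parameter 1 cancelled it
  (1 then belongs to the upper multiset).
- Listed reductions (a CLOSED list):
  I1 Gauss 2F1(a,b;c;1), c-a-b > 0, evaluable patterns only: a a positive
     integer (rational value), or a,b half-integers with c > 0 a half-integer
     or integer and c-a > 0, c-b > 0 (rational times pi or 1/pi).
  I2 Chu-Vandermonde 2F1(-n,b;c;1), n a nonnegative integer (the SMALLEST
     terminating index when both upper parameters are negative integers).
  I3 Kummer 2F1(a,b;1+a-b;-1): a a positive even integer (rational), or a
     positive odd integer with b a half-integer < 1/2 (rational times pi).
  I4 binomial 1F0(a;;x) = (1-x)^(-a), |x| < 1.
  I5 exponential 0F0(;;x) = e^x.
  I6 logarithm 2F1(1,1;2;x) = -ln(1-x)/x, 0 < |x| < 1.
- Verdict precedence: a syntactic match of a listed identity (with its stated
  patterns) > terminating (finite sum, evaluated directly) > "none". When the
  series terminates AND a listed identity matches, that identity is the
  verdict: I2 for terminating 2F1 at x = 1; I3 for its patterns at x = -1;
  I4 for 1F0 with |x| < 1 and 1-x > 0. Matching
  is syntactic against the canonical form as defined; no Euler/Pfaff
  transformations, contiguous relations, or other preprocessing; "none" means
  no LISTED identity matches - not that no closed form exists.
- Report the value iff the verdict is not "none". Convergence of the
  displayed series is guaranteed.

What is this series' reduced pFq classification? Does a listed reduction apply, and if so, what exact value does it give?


Structural cue: x = (-5/2) and the two k-th powers (C = -11/4, x = -5/2) combine into one argument.
Adjacent-term ratio: r(k) = (-5/2) * 1 / [(k-3/4) (k+1)] ; factor over Q: parameters, x = (-5/2), and C = -11/4.

With C = -11/4: the canonical form is 0F1(-; -3/4; -5/2). Verdict: none (x = -5/2): each listed identity misses the multisets {-} ; {-3/4}.


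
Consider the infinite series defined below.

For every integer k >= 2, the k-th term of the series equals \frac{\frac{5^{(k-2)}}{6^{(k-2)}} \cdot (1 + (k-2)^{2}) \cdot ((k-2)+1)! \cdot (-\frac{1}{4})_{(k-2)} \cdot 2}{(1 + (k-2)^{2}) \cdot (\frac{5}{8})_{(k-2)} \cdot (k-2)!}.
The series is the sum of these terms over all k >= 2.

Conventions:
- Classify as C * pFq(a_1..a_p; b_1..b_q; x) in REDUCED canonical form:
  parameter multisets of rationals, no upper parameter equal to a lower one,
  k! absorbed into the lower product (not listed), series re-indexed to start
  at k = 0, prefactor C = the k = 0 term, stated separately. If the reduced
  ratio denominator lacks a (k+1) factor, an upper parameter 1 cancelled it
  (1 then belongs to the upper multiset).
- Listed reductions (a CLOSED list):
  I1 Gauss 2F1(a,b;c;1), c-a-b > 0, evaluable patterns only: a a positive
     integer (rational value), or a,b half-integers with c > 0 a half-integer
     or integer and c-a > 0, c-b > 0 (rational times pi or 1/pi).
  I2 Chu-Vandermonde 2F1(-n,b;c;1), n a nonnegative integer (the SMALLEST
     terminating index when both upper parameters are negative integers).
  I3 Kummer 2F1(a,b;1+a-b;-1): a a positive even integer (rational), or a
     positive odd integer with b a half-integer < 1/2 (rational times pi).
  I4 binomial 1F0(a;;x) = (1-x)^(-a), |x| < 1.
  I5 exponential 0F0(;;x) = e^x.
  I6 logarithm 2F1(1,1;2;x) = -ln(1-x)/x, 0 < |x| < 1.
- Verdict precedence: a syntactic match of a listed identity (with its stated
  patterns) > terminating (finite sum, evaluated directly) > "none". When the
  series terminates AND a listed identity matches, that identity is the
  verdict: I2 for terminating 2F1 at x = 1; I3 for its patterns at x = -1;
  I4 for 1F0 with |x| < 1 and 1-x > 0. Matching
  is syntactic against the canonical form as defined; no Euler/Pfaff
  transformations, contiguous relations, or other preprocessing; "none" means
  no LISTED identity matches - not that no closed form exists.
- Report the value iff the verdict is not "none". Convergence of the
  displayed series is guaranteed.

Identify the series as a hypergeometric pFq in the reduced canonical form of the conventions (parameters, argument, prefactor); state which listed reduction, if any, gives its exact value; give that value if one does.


The tell: t_0 being 2, k^2 + 1 divides numerator and denominator alike; C = 2 after cancelling.
Step ratio: r(k) = \frac{5}{6} * (k-\frac{1}{4}) (k+2) / [(k+\frac{5}{8}) (k+1)] - poly over poly, x = \frac{5}{6} from leading terms; C = 2 at k = 0.

Reduced: x = \frac{5}{6}, 2F1, upper = {-\frac{1}{4}, 2}, lower = {\frac{5}{8}}, C = 2. Verdict: none - this 2F1 at x = \frac{5}{6} matches no listed pattern, and upper {-\frac{1}{4}, 2} holds no stopper.


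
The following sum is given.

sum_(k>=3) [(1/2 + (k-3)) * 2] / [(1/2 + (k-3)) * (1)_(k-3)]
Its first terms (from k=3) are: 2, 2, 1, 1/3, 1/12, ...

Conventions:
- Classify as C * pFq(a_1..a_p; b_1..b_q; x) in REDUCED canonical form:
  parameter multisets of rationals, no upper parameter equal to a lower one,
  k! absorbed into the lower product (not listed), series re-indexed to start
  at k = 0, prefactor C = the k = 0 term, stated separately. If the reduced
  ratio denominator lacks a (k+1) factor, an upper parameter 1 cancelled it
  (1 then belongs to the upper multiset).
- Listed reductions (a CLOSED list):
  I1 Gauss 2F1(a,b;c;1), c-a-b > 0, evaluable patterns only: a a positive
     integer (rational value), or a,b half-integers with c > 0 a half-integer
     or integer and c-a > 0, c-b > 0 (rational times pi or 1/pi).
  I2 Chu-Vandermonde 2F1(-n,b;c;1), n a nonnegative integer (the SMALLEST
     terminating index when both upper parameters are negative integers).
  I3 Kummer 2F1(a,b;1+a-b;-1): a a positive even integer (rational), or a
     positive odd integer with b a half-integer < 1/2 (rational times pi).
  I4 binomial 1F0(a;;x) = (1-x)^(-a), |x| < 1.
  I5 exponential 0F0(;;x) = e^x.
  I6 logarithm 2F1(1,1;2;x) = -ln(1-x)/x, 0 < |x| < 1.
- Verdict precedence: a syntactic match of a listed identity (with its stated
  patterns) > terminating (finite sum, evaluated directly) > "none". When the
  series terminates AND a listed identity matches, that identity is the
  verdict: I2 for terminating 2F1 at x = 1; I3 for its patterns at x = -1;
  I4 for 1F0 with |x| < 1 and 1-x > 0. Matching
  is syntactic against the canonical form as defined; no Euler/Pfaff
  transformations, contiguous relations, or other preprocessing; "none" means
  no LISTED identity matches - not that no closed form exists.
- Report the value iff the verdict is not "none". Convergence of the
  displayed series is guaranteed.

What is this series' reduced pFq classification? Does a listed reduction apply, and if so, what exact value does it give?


At argument 1: a 0F0 with upper {-}, lower {-}, scaled by C = 2. Verdict: the exponential series (I5) fires (the 0F0 exponential series at x = 1). Its exact value is 2 * e^(1).

First insight: from the first term 2: (1)_k (C = 2, x = 1) is k! itself.
Ratio: r(k) = 1 * 1 / [(k+1)] - poly over poly, x = 1 from leading terms; C = 2 at k = 0.


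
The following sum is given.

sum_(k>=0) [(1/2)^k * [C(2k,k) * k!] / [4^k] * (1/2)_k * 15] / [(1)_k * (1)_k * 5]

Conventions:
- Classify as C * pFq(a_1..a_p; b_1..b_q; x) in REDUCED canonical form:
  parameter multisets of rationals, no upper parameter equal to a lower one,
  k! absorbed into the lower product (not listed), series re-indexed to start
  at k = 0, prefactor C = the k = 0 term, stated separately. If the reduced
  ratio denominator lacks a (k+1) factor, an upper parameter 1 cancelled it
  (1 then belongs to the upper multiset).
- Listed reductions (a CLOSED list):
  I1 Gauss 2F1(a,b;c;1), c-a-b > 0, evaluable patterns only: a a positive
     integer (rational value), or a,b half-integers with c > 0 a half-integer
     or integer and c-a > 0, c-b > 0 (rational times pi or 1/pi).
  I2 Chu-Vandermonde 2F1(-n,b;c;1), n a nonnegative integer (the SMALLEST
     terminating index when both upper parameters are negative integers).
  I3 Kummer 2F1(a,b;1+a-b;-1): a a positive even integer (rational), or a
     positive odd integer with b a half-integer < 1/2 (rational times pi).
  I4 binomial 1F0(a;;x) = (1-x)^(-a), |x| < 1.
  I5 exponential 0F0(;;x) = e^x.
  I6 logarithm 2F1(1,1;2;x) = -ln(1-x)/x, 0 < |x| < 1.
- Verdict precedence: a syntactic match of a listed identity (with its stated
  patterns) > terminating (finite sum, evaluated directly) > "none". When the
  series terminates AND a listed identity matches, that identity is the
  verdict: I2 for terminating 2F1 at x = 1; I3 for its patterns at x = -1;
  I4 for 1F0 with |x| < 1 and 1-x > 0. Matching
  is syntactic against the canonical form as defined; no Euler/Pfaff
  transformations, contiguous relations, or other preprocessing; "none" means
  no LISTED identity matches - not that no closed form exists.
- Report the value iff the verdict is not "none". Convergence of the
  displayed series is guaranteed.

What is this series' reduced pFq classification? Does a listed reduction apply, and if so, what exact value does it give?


This is 3 * 2F1(1/2, 1/2; 1; 1/2) in reduced canonical form. Verdict: none. A 2F1 with upper {1/2, 1/2} fits none of I1-I6 at x = 1/2; the sum runs forever.

Key observation: t_0 = 3 here, and C(2k,k) (prefactor 3) equals 4^k (1/2)_k / k!.
Term ratio: r(k) = (1/2) * (k+1/2) (k+1/2) / [(k+1) (k+1)] - rational; roots negated = parameters, x = (1/2), C = 3.


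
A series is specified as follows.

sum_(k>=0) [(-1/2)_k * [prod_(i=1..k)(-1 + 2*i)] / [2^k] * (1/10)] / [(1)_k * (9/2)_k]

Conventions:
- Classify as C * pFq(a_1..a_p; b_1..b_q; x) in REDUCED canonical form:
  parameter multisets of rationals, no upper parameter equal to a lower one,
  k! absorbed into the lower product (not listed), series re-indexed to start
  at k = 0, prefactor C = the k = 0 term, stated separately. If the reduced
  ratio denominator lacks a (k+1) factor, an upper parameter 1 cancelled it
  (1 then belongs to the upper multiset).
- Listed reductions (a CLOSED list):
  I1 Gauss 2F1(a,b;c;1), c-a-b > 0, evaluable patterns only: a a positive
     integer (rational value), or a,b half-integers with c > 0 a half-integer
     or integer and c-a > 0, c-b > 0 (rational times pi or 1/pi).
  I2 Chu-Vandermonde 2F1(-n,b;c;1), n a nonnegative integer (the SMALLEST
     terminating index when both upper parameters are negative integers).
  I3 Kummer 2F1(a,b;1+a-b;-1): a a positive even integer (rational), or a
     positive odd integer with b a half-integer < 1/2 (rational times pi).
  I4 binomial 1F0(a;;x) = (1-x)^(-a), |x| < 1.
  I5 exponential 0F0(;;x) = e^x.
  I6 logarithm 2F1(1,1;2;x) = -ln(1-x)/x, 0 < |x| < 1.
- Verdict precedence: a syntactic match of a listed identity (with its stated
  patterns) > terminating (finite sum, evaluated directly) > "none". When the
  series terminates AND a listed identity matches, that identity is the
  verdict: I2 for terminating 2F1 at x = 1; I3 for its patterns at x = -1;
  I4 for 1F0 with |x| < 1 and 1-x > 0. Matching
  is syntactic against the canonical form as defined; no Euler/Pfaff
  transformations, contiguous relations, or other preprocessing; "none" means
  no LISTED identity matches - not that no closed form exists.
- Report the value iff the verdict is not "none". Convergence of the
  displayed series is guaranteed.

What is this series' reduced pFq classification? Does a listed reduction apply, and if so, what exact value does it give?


At argument 1: a 2F1 with upper {-1/2, 1/2}, lower {9/2}, scaled by C = 1/10. Verdict: this is the half-integer Gauss pattern (I1) (x = 1; upper {-1/2, 1/2} half-integers, c = 9/2 in the evaluable pattern). Sum: (245/8192) * pi.

The tell: from the first term 1/10: the odd product 1*3*...*(2k-1) (C = 1/10) is 2^k (1/2)_k.
Consecutive-term ratio: r(k) = 1 * (k-1/2) (k+1/2) / [(k+9/2) (k+1)] ; factor over Q: parameters, x = 1, and C = 1/10.
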